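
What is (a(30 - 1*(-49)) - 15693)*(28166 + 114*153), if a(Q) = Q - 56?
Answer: -714677360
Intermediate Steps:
a(Q) = -56 + Q
(a(30 - 1*(-49)) - 15693)*(28166 + 114*153) = ((-56 + (30 - 1*(-49))) - 15693)*(28166 + 114*153) = ((-56 + (30 + 49)) - 15693)*(28166 + 17442) = ((-56 + 79) - 15693)*45608 = (23 - 15693)*45608 = -15670*45608 = -714677360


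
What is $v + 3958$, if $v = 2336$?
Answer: $6294$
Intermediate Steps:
$v + 3958 = 2336 + 3958 = 6294$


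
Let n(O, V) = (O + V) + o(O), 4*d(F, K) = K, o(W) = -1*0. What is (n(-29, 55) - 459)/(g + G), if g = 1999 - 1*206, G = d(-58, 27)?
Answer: -1732/7199 ≈ -0.24059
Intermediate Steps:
o(W) = 0
d(F, K) = K/4
n(O, V) = O + V (n(O, V) = (O + V) + 0 = O + V)
G = 27/4 (G = (1/4)*27 = 27/4 ≈ 6.7500)
g = 1793 (g = 1999 - 206 = 1793)
(n(-29, 55) - 459)/(g + G) = ((-29 + 55) - 459)/(1793 + 27/4) = (26 - 459)/(7199/4) = -433*4/7199 = -1732/7199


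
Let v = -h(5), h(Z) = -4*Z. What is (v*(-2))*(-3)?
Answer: 120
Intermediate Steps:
v = 20 (v = -(-4)*5 = -1*(-20) = 20)
(v*(-2))*(-3) = (20*(-2))*(-3) = -40*(-3) = 120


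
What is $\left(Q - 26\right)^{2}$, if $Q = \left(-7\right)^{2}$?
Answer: $529$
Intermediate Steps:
$Q = 49$
$\left(Q - 26\right)^{2} = \left(49 - 26\right)^{2} = 23^{2} = 529$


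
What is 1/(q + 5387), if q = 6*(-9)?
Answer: 1/5333 ≈ 0.00018751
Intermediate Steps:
q = -54
1/(q + 5387) = 1/(-54 + 5387) = 1/5333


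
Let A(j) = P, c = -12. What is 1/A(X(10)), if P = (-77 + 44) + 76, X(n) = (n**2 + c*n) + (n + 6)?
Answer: 1/43 ≈ 0.023256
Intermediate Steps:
X(n) = 6 + n**2 - 11*n (X(n) = (n**2 - 12*n) + (n + 6) = (n**2 - 12*n) + (6 + n) = 6 + n**2 - 11*n)
P = 43 (P = -33 + 76 = 43)
A(j) = 43
1/A(X(10)) = 1/43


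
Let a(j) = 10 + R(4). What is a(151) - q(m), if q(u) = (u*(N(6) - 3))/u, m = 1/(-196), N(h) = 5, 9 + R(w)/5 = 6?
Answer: -7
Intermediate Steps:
R(w) = -15 (R(w) = -45 + 5*6 = -45 + 30 = -15)
a(j) = -5 (a(j) = 10 - 15 = -5)
m = -1/196 ≈ -0.0051020
q(u) = 2 (q(u) = (u*(5 - 3))/u = (u*2)/u = (2*u)/u = 2)
a(151) - q(m) = -5 - 1*2 = -5 - 2 = -7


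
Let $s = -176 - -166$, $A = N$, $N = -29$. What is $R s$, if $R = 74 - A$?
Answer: $-1030$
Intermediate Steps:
$A = -29$
$s = -10$ ($s = -176 + 166 = -10$)
$R = 103$ ($R = 74 - -29 = 74 + 29 = 103$)
$R s = 103 \left(-10\right) = -1030$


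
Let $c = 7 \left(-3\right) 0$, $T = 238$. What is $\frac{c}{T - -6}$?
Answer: $0$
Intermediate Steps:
$c = 0$ ($c = \left(-21\right) 0 = 0$)
$\frac{c}{T - -6} = \frac{0}{238 - -6} = \frac{0}{238 + 6} = \frac{0}{244} = 0 \cdot \frac{1}{244} = 0$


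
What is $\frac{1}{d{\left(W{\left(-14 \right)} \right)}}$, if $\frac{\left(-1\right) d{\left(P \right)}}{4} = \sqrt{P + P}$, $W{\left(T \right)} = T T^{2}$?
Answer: $\frac{i \sqrt{7}}{784} \approx 0.0033747 i$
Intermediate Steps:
$W{\left(T \right)} = T^{3}$
$d{\left(P \right)} = - 4 \sqrt{2} \sqrt{P}$ ($d{\left(P \right)} = - 4 \sqrt{P + P} = - 4 \sqrt{2 P} = - 4 \sqrt{2} \sqrt{P}$)
$\frac{1}{d{\left(W{\left(-14 \right)} \right)}} = \frac{1}{\left(-4\right) \sqrt{2} \sqrt{\left(-14\right)^{3}}} = \frac{1}{\left(-4\right) \sqrt{2} \sqrt{-2744}} = \frac{1}{\left(-4\right) \sqrt{2} \cdot 14 i \sqrt{14}} = \frac{1}{\left(-112\right) i \sqrt{7}} = \frac{i \sqrt{7}}{784}$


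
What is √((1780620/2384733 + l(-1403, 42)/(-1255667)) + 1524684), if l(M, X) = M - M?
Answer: 2*√240855782738914226/794911 ≈ 1234.8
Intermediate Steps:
l(M, X) = 0
√((1780620/2384733 + l(-1403, 42)/(-1255667)) + 1524684) = √((1780620/2384733 + 0/(-1255667)) + 1524684) = √((1780620*(1/2384733) + 0*(-1/1255667)) + 1524684) = √((593540/794911 + 0) + 1524684) = √(593540/794911 + 1524684) = √(1211988676664/794911) = 2*√240855782738914226/794911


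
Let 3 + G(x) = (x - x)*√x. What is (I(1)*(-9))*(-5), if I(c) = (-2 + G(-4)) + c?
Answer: -180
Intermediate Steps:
G(x) = -3 (G(x) = -3 + (x - x)*√x = -3 + 0*√x = -3 + 0 = -3)
I(c) = -5 + c (I(c) = (-2 - 3) + c = -5 + c)
(I(1)*(-9))*(-5) = ((-5 + 1)*(-9))*(-5) = -4*(-9)*(-5) = 36*(-5) = -180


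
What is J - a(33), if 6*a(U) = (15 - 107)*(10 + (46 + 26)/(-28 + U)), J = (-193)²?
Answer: 564347/15 ≈ 37623.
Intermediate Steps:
J = 37249
a(U) = -460/3 - 1104/(-28 + U) (a(U) = ((15 - 107)*(10 + (46 + 26)/(-28 + U)))/6 = (-92*(10 + 72/(-28 + U)))/6 = (-920 - 6624/(-28 + U))/6 = -460/3 - 1104/(-28 + U))
J - a(33) = 37249 - 92*(104 - 5*33)/(3*(-28 + 33)) = 37249 - 92*(104 - 165)/(3*5) = 37249 - 92*(-61)/(3*5) = 37249 - 1*(-5612/15) = 37249 + 5612/15 = 564347/15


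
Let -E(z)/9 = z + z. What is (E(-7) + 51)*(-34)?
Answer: -6018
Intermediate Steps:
E(z) = -18*z (E(z) = -9*(z + z) = -18*z)
(E(-7) + 51)*(-34) = (-18*(-7) + 51)*(-34) = (126 + 51)*(-34) = 177*(-34) = -6018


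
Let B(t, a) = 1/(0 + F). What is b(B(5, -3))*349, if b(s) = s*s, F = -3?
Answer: 349/9 ≈ 38.778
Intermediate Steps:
B(t, a) = -⅓ (B(t, a) = 1/(0 - 3) = 1/(-3) = -⅓)
b(s) = s²
b(B(5, -3))*349 = (-⅓)²*349 = (⅑)*349 = 349/9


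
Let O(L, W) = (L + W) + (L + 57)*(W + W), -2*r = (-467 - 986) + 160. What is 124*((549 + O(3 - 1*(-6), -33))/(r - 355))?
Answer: -950088/583 ≈ -1629.7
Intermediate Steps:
r = 1293/2 (r = -((-467 - 986) + 160)/2 = -(-1453 + 160)/2 = -1/2*(-1293) = 1293/2 ≈ 646.50)
O(L, W) = L + W + 2*W*(57 + L) (O(L, W) = (L + W) + (57 + L)*(2*W) = (L + W) + 2*W*(57 + L) = L + W + 2*W*(57 + L))
124*((549 + O(3 - 1*(-6), -33))/(r - 355)) = 124*((549 + ((3 - 1*(-6)) + 115*(-33) + 2*(3 - 1*(-6))*(-33)))/(1293/2 - 355)) = 124*((549 + ((3 + 6) - 3795 + 2*(3 + 6)*(-33)))/(583/2)) = 124*((549 + (9 - 3795 + 2*9*(-33)))*(2/583)) = 124*((549 + (9 - 3795 - 594))*(2/583)) = 124*((549 - 4380)*(2/583)) = 124*(-3831*2/583) = 124*(-7662/583) = -950088/583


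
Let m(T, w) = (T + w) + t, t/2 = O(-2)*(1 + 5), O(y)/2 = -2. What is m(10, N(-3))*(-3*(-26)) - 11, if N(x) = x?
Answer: -3209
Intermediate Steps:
O(y) = -4 (O(y) = 2*(-2) = -4)
t = -48 (t = 2*(-4*(1 + 5)) = 2*(-4*6) = 2*(-24) = -48)
m(T, w) = -48 + T + w (m(T, w) = (T + w) - 48 = -48 + T + w)
m(10, N(-3))*(-3*(-26)) - 11 = (-48 + 10 - 3)*(-3*(-26)) - 11 = -41*78 - 11 = -3198 - 11 = -3209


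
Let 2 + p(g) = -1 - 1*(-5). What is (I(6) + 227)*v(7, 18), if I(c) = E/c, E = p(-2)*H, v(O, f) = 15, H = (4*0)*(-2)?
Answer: 3405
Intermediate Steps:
H = 0 (H = 0*(-2) = 0)
p(g) = 2 (p(g) = -2 + (-1 - 1*(-5)) = -2 + (-1 + 5) = -2 + 4 = 2)
E = 0 (E = 2*0 = 0)
I(c) = 0 (I(c) = 0/c = 0)
(I(6) + 227)*v(7, 18) = (0 + 227)*15 = 227*15 = 3405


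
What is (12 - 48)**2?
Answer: 1296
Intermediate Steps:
(12 - 48)**2 = (-36)**2 = 1296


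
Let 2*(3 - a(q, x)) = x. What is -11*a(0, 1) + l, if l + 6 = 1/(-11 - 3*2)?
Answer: -1141/34 ≈ -33.559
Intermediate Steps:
a(q, x) = 3 - x/2
l = -103/17 (l = -6 + 1/(-11 - 3*2) = -6 + 1/(-11 - 6) = -6 + 1/(-17) = -6 - 1/17 = -103/17 ≈ -6.0588)
-11*a(0, 1) + l = -11*(3 - ½*1) - 103/17 = -11*(3 - ½) - 103/17 = -11*5/2 - 103/17 = -55/2 - 103/17 = -1141/34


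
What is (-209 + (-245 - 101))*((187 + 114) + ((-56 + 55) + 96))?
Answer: -219780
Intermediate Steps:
(-209 + (-245 - 101))*((187 + 114) + ((-56 + 55) + 96)) = (-209 - 346)*(301 + (-1 + 96)) = -555*(301 + 95) = -555*396 = -219780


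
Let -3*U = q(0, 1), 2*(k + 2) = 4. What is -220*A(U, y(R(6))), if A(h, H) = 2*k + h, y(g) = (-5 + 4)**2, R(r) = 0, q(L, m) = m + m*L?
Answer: 220/3 ≈ 73.333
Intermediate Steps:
k = 0 (k = -2 + (1/2)*4 = -2 + 2 = 0)
q(L, m) = m + L*m
U = -1/3 (U = -(1 + 0)/3 = -1/3 ≈ -0.33333)
y(g) = 1 (y(g) = (-1)**2 = 1)
A(h, H) = h (A(h, H) = 2*0 + h = 0 + h = h)
-220*A(U, y(R(6))) = -220*(-1/3) = 220/3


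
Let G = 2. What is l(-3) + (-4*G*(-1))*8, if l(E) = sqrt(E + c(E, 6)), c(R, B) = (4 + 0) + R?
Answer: 64 + I*sqrt(2) ≈ 64.0 + 1.4142*I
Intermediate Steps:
c(R, B) = 4 + R
l(E) = sqrt(4 + 2*E) (l(E) = sqrt(E + (4 + E)) = sqrt(4 + 2*E))
l(-3) + (-4*G*(-1))*8 = sqrt(4 + 2*(-3)) + (-4*2*(-1))*8 = sqrt(4 - 6) - 8*(-1)*8 = sqrt(-2) + 8*8 = I*sqrt(2) + 64 = 64 + I*sqrt(2)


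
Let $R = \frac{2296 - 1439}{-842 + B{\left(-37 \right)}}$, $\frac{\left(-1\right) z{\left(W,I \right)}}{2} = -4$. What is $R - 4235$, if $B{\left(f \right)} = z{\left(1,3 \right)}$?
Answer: $- \frac{3532847}{834} \approx -4236.0$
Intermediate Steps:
$z{\left(W,I \right)} = 8$ ($z{\left(W,I \right)} = \left(-2\right) \left(-4\right) = 8$)
$B{\left(f \right)} = 8$
$R = - \frac{857}{834}$ ($R = \frac{2296 - 1439}{-842 + 8} = \frac{857}{-834} = 857 \left(- \frac{1}{834}\right) = - \frac{857}{834} \approx -1.0276$)
$R - 4235 = - \frac{857}{834} - 4235 = - \frac{3532847}{834}$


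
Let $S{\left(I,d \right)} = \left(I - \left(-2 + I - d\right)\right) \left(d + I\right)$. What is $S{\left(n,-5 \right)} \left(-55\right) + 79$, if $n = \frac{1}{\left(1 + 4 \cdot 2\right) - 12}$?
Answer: $-801$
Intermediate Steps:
$n = - \frac{1}{3}$ ($n = \frac{1}{\left(1 + 8\right) - 12} = \frac{1}{9 - 12} = \frac{1}{-3} = - \frac{1}{3} \approx -0.33333$)
$S{\left(I,d \right)} = \left(2 + d\right) \left(I + d\right)$ ($S{\left(I,d \right)} = \left(I + \left(2 + d - I\right)\right) \left(I + d\right) = \left(2 + d\right) \left(I + d\right)$)
$S{\left(n,-5 \right)} \left(-55\right) + 79 = \left(\left(-5\right)^{2} + 2 \left(- \frac{1}{3}\right) + 2 \left(-5\right) - - \frac{5}{3}\right) \left(-55\right) + 79 = \left(25 - \frac{2}{3} - 10 + \frac{5}{3}\right) \left(-55\right) + 79 = 16 \left(-55\right) + 79 = -880 + 79 = -801$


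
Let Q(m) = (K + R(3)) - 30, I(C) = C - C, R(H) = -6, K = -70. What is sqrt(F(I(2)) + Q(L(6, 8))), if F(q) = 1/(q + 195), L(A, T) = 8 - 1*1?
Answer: I*sqrt(4030455)/195 ≈ 10.295*I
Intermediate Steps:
I(C) = 0
L(A, T) = 7 (L(A, T) = 8 - 1 = 7)
Q(m) = -106 (Q(m) = (-70 - 6) - 30 = -76 - 30 = -106)
F(q) = 1/(195 + q)
sqrt(F(I(2)) + Q(L(6, 8))) = sqrt(1/(195 + 0) - 106) = sqrt(1/195 - 106) = sqrt(-20669/195) = I*sqrt(4030455)/195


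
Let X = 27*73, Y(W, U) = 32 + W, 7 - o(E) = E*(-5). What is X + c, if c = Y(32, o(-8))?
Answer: 2035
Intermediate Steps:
o(E) = 7 + 5*E (o(E) = 7 - E*(-5) = 7 - (-5)*E = 7 + 5*E)
X = 1971
c = 64 (c = 32 + 32 = 64)
X + c = 1971 + 64 = 2035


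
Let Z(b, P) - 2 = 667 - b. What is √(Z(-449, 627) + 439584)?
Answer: √440702 ≈ 663.85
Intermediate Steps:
Z(b, P) = 669 - b (Z(b, P) = 2 + (667 - b) = 669 - b)
√(Z(-449, 627) + 439584) = √((669 - 1*(-449)) + 439584) = √((669 + 449) + 439584) = √(1118 + 439584) = √440702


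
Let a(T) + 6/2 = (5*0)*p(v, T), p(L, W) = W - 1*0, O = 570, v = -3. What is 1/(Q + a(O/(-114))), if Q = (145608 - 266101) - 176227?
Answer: -1/296723 ≈ -3.3701e-6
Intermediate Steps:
Q = -296720 (Q = -120493 - 176227 = -296720)
p(L, W) = W (p(L, W) = W + 0 = W)
a(T) = -3 (a(T) = -3 + (5*0)*T = -3 + 0*T = -3 + 0 = -3)
1/(Q + a(O/(-114))) = 1/(-296720 - 3) = 1/(-296723) = -1/296723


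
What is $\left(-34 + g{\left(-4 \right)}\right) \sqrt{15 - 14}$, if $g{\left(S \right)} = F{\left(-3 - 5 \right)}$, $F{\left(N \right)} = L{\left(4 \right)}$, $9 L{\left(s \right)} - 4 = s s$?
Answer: $- \frac{286}{9} \approx -31.778$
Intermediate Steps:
$L{\left(s \right)} = \frac{4}{9} + \frac{s^{2}}{9}$ ($L{\left(s \right)} = \frac{4}{9} + \frac{s s}{9} = \frac{4}{9} + \frac{s^{2}}{9}$)
$F{\left(N \right)} = \frac{20}{9}$ ($F{\left(N \right)} = \frac{4}{9} + \frac{4^{2}}{9} = \frac{4}{9} + \frac{1}{9} \cdot 16 = \frac{4}{9} + \frac{16}{9} = \frac{20}{9}$)
$g{\left(S \right)} = \frac{20}{9}$
$\left(-34 + g{\left(-4 \right)}\right) \sqrt{15 - 14} = \left(-34 + \frac{20}{9}\right) \sqrt{15 - 14} = - \frac{286 \sqrt{1}}{9} = \left(- \frac{286}{9}\right) 1 = - \frac{286}{9}$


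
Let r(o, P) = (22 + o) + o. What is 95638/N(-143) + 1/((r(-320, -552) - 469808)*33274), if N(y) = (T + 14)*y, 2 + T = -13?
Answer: 136092480353979/203488411412 ≈ 668.80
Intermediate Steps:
T = -15 (T = -2 - 13 = -15)
r(o, P) = 22 + 2*o
N(y) = -y (N(y) = (-15 + 14)*y = -y)
95638/N(-143) + 1/((r(-320, -552) - 469808)*33274) = 95638/((-1*(-143))) + 1/(((22 + 2*(-320)) - 469808)*33274) = 95638/143 + (1/33274)/((22 - 640) - 469808) = 95638*(1/143) + (1/33274)/(-618 - 469808) = 95638/143 + (1/33274)/(-470426) = 95638/143 - 1/470426*1/33274 = 95638/143 - 1/15652954724 = 136092480353979/203488411412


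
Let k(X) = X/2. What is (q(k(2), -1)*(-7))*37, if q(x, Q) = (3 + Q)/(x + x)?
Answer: -259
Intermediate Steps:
k(X) = X/2 (k(X) = X*(½) = X/2)
q(x, Q) = (3 + Q)/(2*x) (q(x, Q) = (3 + Q)/((2*x)) = (3 + Q)*(1/(2*x)) = (3 + Q)/(2*x))
(q(k(2), -1)*(-7))*37 = (((3 - 1)/(2*(((½)*2))))*(-7))*37 = (((½)*2/1)*(-7))*37 = (((½)*1*2)*(-7))*37 = (1*(-7))*37 = -7*37 = -259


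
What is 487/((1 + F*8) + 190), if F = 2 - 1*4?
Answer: 487/175 ≈ 2.7829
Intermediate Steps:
F = -2 (F = 2 - 4 = -2)
487/((1 + F*8) + 190) = 487/((1 - 2*8) + 190) = 487/((1 - 16) + 190) = 487/(-15 + 190) = 487/175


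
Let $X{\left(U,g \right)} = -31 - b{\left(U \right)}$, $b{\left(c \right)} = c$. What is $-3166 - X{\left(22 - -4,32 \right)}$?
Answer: $-3109$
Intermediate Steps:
$X{\left(U,g \right)} = -31 - U$
$-3166 - X{\left(22 - -4,32 \right)} = -3166 - \left(-31 - \left(22 - -4\right)\right) = -3166 - \left(-31 - \left(22 + 4\right)\right) = -3166 - \left(-31 - 26\right) = -3166 - -57 = -3166 + 57 = -3109$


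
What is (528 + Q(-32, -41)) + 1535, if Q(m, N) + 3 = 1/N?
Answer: 84459/41 ≈ 2060.0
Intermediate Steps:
Q(m, N) = -3 + 1/N
(528 + Q(-32, -41)) + 1535 = (528 + (-3 + 1/(-41))) + 1535 = (528 + (-3 - 1/41)) + 1535 = (528 - 124/41) + 1535 = 21524/41 + 1535 = 84459/41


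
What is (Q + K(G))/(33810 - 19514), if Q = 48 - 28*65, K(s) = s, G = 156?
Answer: -202/1787 ≈ -0.11304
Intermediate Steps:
Q = -1772 (Q = 48 - 1820 = -1772)
(Q + K(G))/(33810 - 19514) = (-1772 + 156)/(33810 - 19514) = -1616/14296 = -1616*1/14296 = -202/1787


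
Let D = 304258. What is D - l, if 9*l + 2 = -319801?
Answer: 1019375/3 ≈ 3.3979e+5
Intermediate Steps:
l = -106601/3 (l = -2/9 + (1/9)*(-319801) = -2/9 - 319801/9 = -106601/3 ≈ -35534.)
D - l = 304258 - 1*(-106601/3) = 304258 + 106601/3 = 1019375/3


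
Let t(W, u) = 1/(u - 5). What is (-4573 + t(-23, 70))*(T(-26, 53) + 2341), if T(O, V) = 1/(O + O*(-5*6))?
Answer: -52466984306/4901 ≈ -1.0705e+7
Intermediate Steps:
T(O, V) = -1/(29*O) (T(O, V) = 1/(O + O*(-30)) = 1/(O - 30*O) = 1/(-29*O) = -1/(29*O))
t(W, u) = 1/(-5 + u)
(-4573 + t(-23, 70))*(T(-26, 53) + 2341) = (-4573 + 1/(-5 + 70))*(-1/29/(-26) + 2341) = (-4573 + 1/65)*(-1/29*(-1/26) + 2341) = (-4573 + 1/65)*(1/754 + 2341) = -297244/65*1765115/754 = -52466984306/4901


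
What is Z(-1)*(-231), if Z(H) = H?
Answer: 231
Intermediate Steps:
Z(-1)*(-231) = -1*(-231) = 231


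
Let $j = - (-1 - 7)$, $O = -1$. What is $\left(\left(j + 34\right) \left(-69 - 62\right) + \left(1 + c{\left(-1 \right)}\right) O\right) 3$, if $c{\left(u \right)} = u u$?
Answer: $-16512$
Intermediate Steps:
$j = 8$ ($j = - (-1 - 7) = \left(-1\right) \left(-8\right) = 8$)
$c{\left(u \right)} = u^{2}$
$\left(\left(j + 34\right) \left(-69 - 62\right) + \left(1 + c{\left(-1 \right)}\right) O\right) 3 = \left(\left(8 + 34\right) \left(-69 - 62\right) + \left(1 + \left(-1\right)^{2}\right) \left(-1\right)\right) 3 = \left(42 \left(-131\right) + \left(1 + 1\right) \left(-1\right)\right) 3 = \left(-5502 + 2 \left(-1\right)\right) 3 = \left(-5502 - 2\right) 3 = \left(-5504\right) 3 = -16512$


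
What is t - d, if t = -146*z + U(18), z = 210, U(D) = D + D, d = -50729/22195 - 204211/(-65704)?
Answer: -44660187139649/1458300280 ≈ -30625.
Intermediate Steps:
d = 1199364929/1458300280 (d = -50729*1/22195 - 204211*(-1/65704) = -50729/22195 + 204211/65704 = 1199364929/1458300280 ≈ 0.82244)
U(D) = 2*D
t = -30624 (t = -146*210 + 2*18 = -30660 + 36 = -30624)
t - d = -30624 - 1*1199364929/1458300280 = -30624 - 1199364929/1458300280 = -44660187139649/1458300280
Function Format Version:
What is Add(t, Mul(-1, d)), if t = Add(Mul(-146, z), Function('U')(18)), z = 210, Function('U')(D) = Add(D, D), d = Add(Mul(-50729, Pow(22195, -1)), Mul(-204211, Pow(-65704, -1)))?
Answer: Rational(-44660187139649, 1458300280) ≈ -30625.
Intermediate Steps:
d = Rational(1199364929, 1458300280) (d = Add(Mul(-50729, Rational(1, 22195)), Mul(-204211, Rational(-1, 65704))) = Add(Rational(-50729, 22195), Rational(204211, 65704)) = Rational(1199364929, 1458300280) ≈ 0.82244)
Function('U')(D) = Mul(2, D)
t = -30624 (t = Add(Mul(-146, 210), Mul(2, 18)) = Add(-30660, 36) = -30624)
Add(t, Mul(-1, d)) = Add(-30624, Mul(-1, Rational(1199364929, 1458300280))) = Add(-30624, Rational(-1199364929, 1458300280)) = Rational(-44660187139649, 1458300280)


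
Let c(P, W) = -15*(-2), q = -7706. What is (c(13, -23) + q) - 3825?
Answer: -11501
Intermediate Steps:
c(P, W) = 30
(c(13, -23) + q) - 3825 = (30 - 7706) - 3825 = -7676 - 3825 = -11501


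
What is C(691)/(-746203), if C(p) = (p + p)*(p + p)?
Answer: -1909924/746203 ≈ -2.5595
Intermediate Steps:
C(p) = 4*p² (C(p) = (2*p)*(2*p) = 4*p²)
C(691)/(-746203) = (4*691²)/(-746203) = (4*477481)*(-1/746203) = 1909924*(-1/746203) = -1909924/746203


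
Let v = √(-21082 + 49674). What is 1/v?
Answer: √1787/7148 ≈ 0.0059140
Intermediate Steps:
v = 4*√1787 (v = √28592 = 4*√1787 ≈ 169.09)
1/v = 1/(4*√1787) = √1787/7148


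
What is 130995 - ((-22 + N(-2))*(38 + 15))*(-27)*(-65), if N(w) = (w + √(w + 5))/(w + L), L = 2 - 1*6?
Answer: 2146320 + 31005*√3/2 ≈ 2.1732e+6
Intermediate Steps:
L = -4 (L = 2 - 6 = -4)
N(w) = (w + √(5 + w))/(-4 + w) (N(w) = (w + √(w + 5))/(w - 4) = (w + √(5 + w))/(-4 + w))
130995 - ((-22 + N(-2))*(38 + 15))*(-27)*(-65) = 130995 - ((-22 + (-2 + √(5 - 2))/(-4 - 2))*(38 + 15))*(-27)*(-65) = 130995 - ((-22 + (-2 + √3)/(-6))*53)*(-27)*(-65) = 130995 - ((-22 - (-2 + √3)/6)*53)*(-27)*(-65) = 130995 - ((-22 + (⅓ - √3/6))*53)*(-27)*(-65) = 130995 - ((-65/3 - √3/6)*53)*(-27)*(-65) = 130995 - (-3445/3 - 53*√3/6)*(-27)*(-65) = 130995 - (31005 + 477*√3/2)*(-65) = 130995 - (-2015325 - 31005*√3/2) = 130995 + (2015325 + 31005*√3/2) = 2146320 + 31005*√3/2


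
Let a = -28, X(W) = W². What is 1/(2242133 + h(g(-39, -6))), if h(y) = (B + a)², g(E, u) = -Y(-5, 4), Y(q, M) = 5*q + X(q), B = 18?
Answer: 1/2242233 ≈ 4.4598e-7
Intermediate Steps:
Y(q, M) = q² + 5*q (Y(q, M) = 5*q + q² = q² + 5*q)
g(E, u) = 0 (g(E, u) = -(-5)*(5 - 5) = -(-5)*0 = -1*0 = 0)
h(y) = 100 (h(y) = (18 - 28)² = (-10)² = 100)
1/(2242133 + h(g(-39, -6))) = 1/(2242133 + 100) = 1/2242233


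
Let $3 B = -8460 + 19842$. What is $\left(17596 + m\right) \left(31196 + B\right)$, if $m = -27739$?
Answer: $-354903570$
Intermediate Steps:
$B = 3794$ ($B = \frac{-8460 + 19842}{3} = \frac{1}{3} \cdot 11382 = 3794$)
$\left(17596 + m\right) \left(31196 + B\right) = \left(17596 - 27739\right) \left(31196 + 3794\right) = \left(-10143\right) 34990 = -354903570$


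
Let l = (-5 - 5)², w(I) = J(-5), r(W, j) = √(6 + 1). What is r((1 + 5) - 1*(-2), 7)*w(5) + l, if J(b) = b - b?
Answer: 100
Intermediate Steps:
r(W, j) = √7
J(b) = 0
w(I) = 0
l = 100 (l = (-10)² = 100)
r((1 + 5) - 1*(-2), 7)*w(5) + l = √7*0 + 100 = 0 + 100 = 100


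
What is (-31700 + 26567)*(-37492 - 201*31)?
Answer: 224430159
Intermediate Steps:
(-31700 + 26567)*(-37492 - 201*31) = -5133*(-37492 - 6231) = -5133*(-43723) = 224430159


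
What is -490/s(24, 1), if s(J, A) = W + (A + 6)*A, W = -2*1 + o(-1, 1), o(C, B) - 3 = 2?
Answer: -49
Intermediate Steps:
o(C, B) = 5 (o(C, B) = 3 + 2 = 5)
W = 3 (W = -2*1 + 5 = -2 + 5 = 3)
s(J, A) = 3 + A*(6 + A) (s(J, A) = 3 + (A + 6)*A = 3 + (6 + A)*A = 3 + A*(6 + A))
-490/s(24, 1) = -490/(3 + 1**2 + 6*1) = -490/(3 + 1 + 6) = -490/10 = -490*1/10 = -49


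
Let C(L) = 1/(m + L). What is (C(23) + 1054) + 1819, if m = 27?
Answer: 143651/50 ≈ 2873.0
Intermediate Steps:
C(L) = 1/(27 + L)
(C(23) + 1054) + 1819 = (1/(27 + 23) + 1054) + 1819 = (1/50 + 1054) + 1819 = 52701/50 + 1819 = 143651/50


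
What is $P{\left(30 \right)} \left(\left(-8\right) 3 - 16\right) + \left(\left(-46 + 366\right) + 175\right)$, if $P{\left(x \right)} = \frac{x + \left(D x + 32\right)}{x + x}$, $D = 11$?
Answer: $\frac{701}{3} \approx 233.67$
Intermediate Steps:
$P{\left(x \right)} = \frac{32 + 12 x}{2 x}$ ($P{\left(x \right)} = \frac{x + \left(11 x + 32\right)}{x + x} = \frac{x + \left(32 + 11 x\right)}{2 x} = \left(32 + 12 x\right) \frac{1}{2 x} = \frac{32 + 12 x}{2 x}$)
$P{\left(30 \right)} \left(\left(-8\right) 3 - 16\right) + \left(\left(-46 + 366\right) + 175\right) = \left(6 + \frac{16}{30}\right) \left(\left(-8\right) 3 - 16\right) + \left(\left(-46 + 366\right) + 175\right) = \left(6 + 16 \cdot \frac{1}{30}\right) \left(-24 - 16\right) + \left(320 + 175\right) = \left(6 + \frac{8}{15}\right) \left(-40\right) + 495 = \frac{98}{15} \left(-40\right) + 495 = - \frac{784}{3} + 495 = \frac{701}{3}$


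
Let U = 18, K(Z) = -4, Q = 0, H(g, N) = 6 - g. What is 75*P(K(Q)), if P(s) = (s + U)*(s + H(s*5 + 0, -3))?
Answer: 23100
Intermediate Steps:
P(s) = (6 - 4*s)*(18 + s) (P(s) = (s + 18)*(s + (6 - (s*5 + 0))) = (18 + s)*(s + (6 - (5*s + 0))) = (18 + s)*(s + (6 - 5*s)) = (18 + s)*(6 - 4*s) = (6 - 4*s)*(18 + s))
75*P(K(Q)) = 75*(108 - 66*(-4) - 4*(-4)²) = 75*(108 + 264 - 4*16) = 75*(108 + 264 - 64) = 75*308 = 23100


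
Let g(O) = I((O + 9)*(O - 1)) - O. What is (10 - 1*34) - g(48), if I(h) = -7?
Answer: 31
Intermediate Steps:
g(O) = -7 - O
(10 - 1*34) - g(48) = (10 - 1*34) - (-7 - 1*48) = (10 - 34) - (-7 - 48) = -24 - 1*(-55) = -24 + 55 = 31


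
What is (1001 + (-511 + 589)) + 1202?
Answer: 2281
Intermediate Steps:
(1001 + (-511 + 589)) + 1202 = (1001 + 78) + 1202 = 1079 + 1202 = 2281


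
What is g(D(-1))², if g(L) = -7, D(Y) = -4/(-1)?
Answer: 49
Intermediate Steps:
D(Y) = 4 (D(Y) = -4*(-1) = 4)
g(D(-1))² = (-7)² = 49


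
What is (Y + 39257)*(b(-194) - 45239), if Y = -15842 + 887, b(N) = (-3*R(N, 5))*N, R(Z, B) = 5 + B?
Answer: -957960538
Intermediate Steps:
b(N) = -30*N (b(N) = (-3*(5 + 5))*N = (-3*10)*N = -30*N)
Y = -14955
(Y + 39257)*(b(-194) - 45239) = (-14955 + 39257)*(-30*(-194) - 45239) = 24302*(5820 - 45239) = 24302*(-39419) = -957960538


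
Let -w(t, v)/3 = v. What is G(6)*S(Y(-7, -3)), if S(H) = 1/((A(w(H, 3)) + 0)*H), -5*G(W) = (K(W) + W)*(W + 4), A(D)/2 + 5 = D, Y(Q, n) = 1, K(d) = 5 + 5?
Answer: 8/7 ≈ 1.1429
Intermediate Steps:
w(t, v) = -3*v
K(d) = 10
A(D) = -10 + 2*D
G(W) = -(4 + W)*(10 + W)/5 (G(W) = -(10 + W)*(W + 4)/5 = -(10 + W)*(4 + W)/5 = -(4 + W)*(10 + W)/5)
S(H) = -1/(28*H) (S(H) = 1/(((-10 + 2*(-3*3)) + 0)*H) = 1/(((-10 + 2*(-9)) + 0)*H) = 1/(((-10 - 18) + 0)*H) = 1/((-28 + 0)*H) = 1/(-28*H) = -1/(28*H))
G(6)*S(Y(-7, -3)) = (-8 - 14/5*6 - 1/5*6**2)*(-1/28/1) = (-8 - 84/5 - 1/5*36)*(-1/28*1) = (-8 - 84/5 - 36/5)*(-1/28) = -32*(-1/28) = 8/7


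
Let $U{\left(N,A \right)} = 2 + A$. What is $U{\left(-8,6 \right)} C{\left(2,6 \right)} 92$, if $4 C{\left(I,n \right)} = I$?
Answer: $368$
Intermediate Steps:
$C{\left(I,n \right)} = \frac{I}{4}$
$U{\left(-8,6 \right)} C{\left(2,6 \right)} 92 = \left(2 + 6\right) \frac{1}{4} \cdot 2 \cdot 92 = 8 \cdot \frac{1}{2} \cdot 92 = 4 \cdot 92 = 368$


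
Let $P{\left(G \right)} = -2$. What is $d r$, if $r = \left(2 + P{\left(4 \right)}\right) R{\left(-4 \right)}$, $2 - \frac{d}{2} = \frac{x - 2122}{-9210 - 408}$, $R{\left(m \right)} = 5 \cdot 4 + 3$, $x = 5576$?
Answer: $0$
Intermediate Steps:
$R{\left(m \right)} = 23$ ($R{\left(m \right)} = 20 + 3 = 23$)
$d = \frac{22690}{4809}$ ($d = 4 - 2 \frac{5576 - 2122}{-9210 - 408} = 4 - 2 \frac{3454}{-9618} = 4 - 2 \cdot 3454 \left(- \frac{1}{9618}\right) = 4 - - \frac{3454}{4809} = 4 + \frac{3454}{4809} = \frac{22690}{4809} \approx 4.7182$)
$r = 0$ ($r = \left(2 - 2\right) 23 = 0 \cdot 23 = 0$)
$d r = \frac{22690}{4809} \cdot 0 = 0$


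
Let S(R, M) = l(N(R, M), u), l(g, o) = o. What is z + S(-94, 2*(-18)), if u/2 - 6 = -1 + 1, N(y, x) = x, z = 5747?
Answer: 5759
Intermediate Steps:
u = 12 (u = 12 + 2*(-1 + 1) = 12 + 2*0 = 12 + 0 = 12)
S(R, M) = 12
z + S(-94, 2*(-18)) = 5747 + 12 = 5759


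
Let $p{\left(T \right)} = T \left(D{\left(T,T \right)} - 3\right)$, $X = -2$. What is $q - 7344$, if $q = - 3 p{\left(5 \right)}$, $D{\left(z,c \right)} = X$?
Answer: $-7269$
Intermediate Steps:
$D{\left(z,c \right)} = -2$
$p{\left(T \right)} = - 5 T$ ($p{\left(T \right)} = T \left(-2 - 3\right) = T \left(-5\right) = - 5 T$)
$q = 75$ ($q = - 3 \left(\left(-5\right) 5\right) = \left(-3\right) \left(-25\right) = 75$)
$q - 7344 = 75 - 7344 = -7269$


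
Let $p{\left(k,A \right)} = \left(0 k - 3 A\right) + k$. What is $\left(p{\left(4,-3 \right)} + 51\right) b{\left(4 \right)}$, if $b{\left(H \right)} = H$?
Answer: $256$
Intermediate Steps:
$p{\left(k,A \right)} = k - 3 A$ ($p{\left(k,A \right)} = \left(0 - 3 A\right) + k = - 3 A + k = k - 3 A$)
$\left(p{\left(4,-3 \right)} + 51\right) b{\left(4 \right)} = \left(\left(4 - -9\right) + 51\right) 4 = \left(\left(4 + 9\right) + 51\right) 4 = \left(13 + 51\right) 4 = 64 \cdot 4 = 256$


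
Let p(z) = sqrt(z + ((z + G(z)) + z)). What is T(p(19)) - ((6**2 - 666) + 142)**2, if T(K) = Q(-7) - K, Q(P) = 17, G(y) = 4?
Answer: -238127 - sqrt(61) ≈ -2.3813e+5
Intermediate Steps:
p(z) = sqrt(4 + 3*z) (p(z) = sqrt(z + ((z + 4) + z)) = sqrt(z + ((4 + z) + z)) = sqrt(z + (4 + 2*z)) = sqrt(4 + 3*z))
T(K) = 17 - K
T(p(19)) - ((6**2 - 666) + 142)**2 = (17 - sqrt(4 + 3*19)) - ((6**2 - 666) + 142)**2 = (17 - sqrt(4 + 57)) - ((36 - 666) + 142)**2 = (17 - sqrt(61)) - (-630 + 142)**2 = (17 - sqrt(61)) - 1*(-488)**2 = (17 - sqrt(61)) - 1*238144 = (17 - sqrt(61)) - 238144 = -238127 - sqrt(61)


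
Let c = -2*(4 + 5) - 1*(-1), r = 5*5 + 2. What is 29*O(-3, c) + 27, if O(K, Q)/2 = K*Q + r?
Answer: 4551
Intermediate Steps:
r = 27 (r = 25 + 2 = 27)
c = -17 (c = -2*9 + 1 = -18 + 1 = -17)
O(K, Q) = 54 + 2*K*Q (O(K, Q) = 2*(K*Q + 27) = 2*(27 + K*Q) = 54 + 2*K*Q)
29*O(-3, c) + 27 = 29*(54 + 2*(-3)*(-17)) + 27 = 29*(54 + 102) + 27 = 29*156 + 27 = 4524 + 27 = 4551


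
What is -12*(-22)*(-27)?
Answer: -7128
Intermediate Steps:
-12*(-22)*(-27) = 264*(-27) = -7128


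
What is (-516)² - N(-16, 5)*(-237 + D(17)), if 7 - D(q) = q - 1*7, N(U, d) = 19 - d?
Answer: 269616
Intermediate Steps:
D(q) = 14 - q (D(q) = 7 - (q - 1*7) = 7 - (q - 7) = 7 - (-7 + q) = 7 + (7 - q) = 14 - q)
(-516)² - N(-16, 5)*(-237 + D(17)) = (-516)² - (19 - 1*5)*(-237 + (14 - 1*17)) = 266256 - (19 - 5)*(-237 + (14 - 17)) = 266256 - 14*(-237 - 3) = 266256 - 14*(-240) = 266256 - 1*(-3360) = 266256 + 3360 = 269616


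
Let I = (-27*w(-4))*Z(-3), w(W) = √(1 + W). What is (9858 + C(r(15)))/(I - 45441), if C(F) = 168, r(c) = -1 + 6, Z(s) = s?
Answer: -104159/472086 - 557*I*√3/1416258 ≈ -0.22064 - 0.0006812*I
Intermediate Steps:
r(c) = 5
I = 81*I*√3 (I = -27*√(1 - 4)*(-3) = -27*I*√3*(-3) = 81*I*√3 ≈ 140.3*I)
(9858 + C(r(15)))/(I - 45441) = (9858 + 168)/(81*I*√3 - 45441) = 10026/(-45441 + 81*I*√3)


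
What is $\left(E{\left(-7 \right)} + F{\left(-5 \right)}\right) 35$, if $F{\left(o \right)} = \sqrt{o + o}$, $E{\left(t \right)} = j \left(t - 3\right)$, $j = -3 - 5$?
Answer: $2800 + 35 i \sqrt{10} \approx 2800.0 + 110.68 i$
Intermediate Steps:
$j = -8$
$E{\left(t \right)} = 24 - 8 t$ ($E{\left(t \right)} = - 8 \left(t - 3\right) = - 8 \left(-3 + t\right) = 24 - 8 t$)
$F{\left(o \right)} = \sqrt{2} \sqrt{o}$ ($F{\left(o \right)} = \sqrt{2 o} = \sqrt{2} \sqrt{o}$)
$\left(E{\left(-7 \right)} + F{\left(-5 \right)}\right) 35 = \left(\left(24 - -56\right) + \sqrt{2} \sqrt{-5}\right) 35 = \left(\left(24 + 56\right) + \sqrt{2} i \sqrt{5}\right) 35 = \left(80 + i \sqrt{10}\right) 35 = 2800 + 35 i \sqrt{10}$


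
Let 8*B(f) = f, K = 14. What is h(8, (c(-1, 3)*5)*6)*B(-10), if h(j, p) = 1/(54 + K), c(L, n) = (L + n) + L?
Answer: -5/272 ≈ -0.018382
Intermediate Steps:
B(f) = f/8
c(L, n) = n + 2*L
h(j, p) = 1/68 (h(j, p) = 1/(54 + 14) = 1/68)
h(8, (c(-1, 3)*5)*6)*B(-10) = ((⅛)*(-10))/68 = (1/68)*(-5/4) = -5/272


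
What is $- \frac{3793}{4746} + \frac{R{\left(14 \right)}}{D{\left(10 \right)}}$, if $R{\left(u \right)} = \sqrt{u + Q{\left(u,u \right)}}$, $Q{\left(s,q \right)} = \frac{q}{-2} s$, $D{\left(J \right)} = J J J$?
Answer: $- \frac{3793}{4746} + \frac{i \sqrt{21}}{500} \approx -0.7992 + 0.0091652 i$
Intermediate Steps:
$D{\left(J \right)} = J^{3}$ ($D{\left(J \right)} = J^{2} J = J^{3}$)
$Q{\left(s,q \right)} = - \frac{q s}{2}$ ($Q{\left(s,q \right)} = q \left(- \frac{1}{2}\right) s = - \frac{q}{2} s = - \frac{q s}{2}$)
$R{\left(u \right)} = \sqrt{u - \frac{u^{2}}{2}}$ ($R{\left(u \right)} = \sqrt{u - \frac{u u}{2}} = \sqrt{u - \frac{u^{2}}{2}}$)
$- \frac{3793}{4746} + \frac{R{\left(14 \right)}}{D{\left(10 \right)}} = - \frac{3793}{4746} + \frac{\frac{1}{2} \sqrt{2} \sqrt{14 \left(2 - 14\right)}}{10^{3}} = \left(-3793\right) \frac{1}{4746} + \frac{\frac{1}{2} \sqrt{2} \sqrt{14 \left(2 - 14\right)}}{1000} = - \frac{3793}{4746} + \frac{\sqrt{2} \sqrt{14 \left(-12\right)}}{2} \cdot \frac{1}{1000} = - \frac{3793}{4746} + \frac{\sqrt{2} \sqrt{-168}}{2} \cdot \frac{1}{1000} = - \frac{3793}{4746} + \frac{\sqrt{2} \cdot 2 i \sqrt{42}}{2} \cdot \frac{1}{1000} = - \frac{3793}{4746} + 2 i \sqrt{21} \cdot \frac{1}{1000} = - \frac{3793}{4746} + \frac{i \sqrt{21}}{500}$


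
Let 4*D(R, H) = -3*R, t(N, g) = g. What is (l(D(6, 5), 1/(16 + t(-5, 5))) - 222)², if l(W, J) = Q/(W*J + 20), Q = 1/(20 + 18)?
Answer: 1365109487641/27699169 ≈ 49283.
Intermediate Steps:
Q = 1/38 ≈ 0.026316
D(R, H) = -3*R/4 (D(R, H) = (-3*R)/4 = -3*R/4)
l(W, J) = 1/(38*(20 + J*W)) (l(W, J) = 1/(38*(W*J + 20)) = 1/(38*(J*W + 20)) = 1/(38*(20 + J*W)))
(l(D(6, 5), 1/(16 + t(-5, 5))) - 222)² = (1/(38*(20 + (-¾*6)/(16 + 5))) - 222)² = (1/(38*(20 - 9/2/21)) - 222)² = (1/(38*(20 + (1/21)*(-9/2))) - 222)² = (1/(38*(20 - 3/14)) - 222)² = (1/(38*(277/14)) - 222)² = ((1/38)*(14/277) - 222)² = (7/5263 - 222)² = (-1168379/5263)² = 1365109487641/27699169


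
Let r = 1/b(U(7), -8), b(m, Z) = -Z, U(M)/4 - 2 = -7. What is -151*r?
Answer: -151/8 ≈ -18.875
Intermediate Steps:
U(M) = -20 (U(M) = 8 + 4*(-7) = 8 - 28 = -20)
r = ⅛ (r = 1/(-1*(-8)) = 1/8 = ⅛ ≈ 0.12500)
-151*r = -151*⅛ = -151/8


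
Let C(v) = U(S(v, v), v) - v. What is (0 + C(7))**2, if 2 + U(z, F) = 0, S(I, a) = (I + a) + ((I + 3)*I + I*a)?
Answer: 81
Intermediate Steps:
S(I, a) = I + a + I*a + I*(3 + I) (S(I, a) = (I + a) + ((3 + I)*I + I*a) = (I + a) + (I*(3 + I) + I*a) = (I + a) + (I*a + I*(3 + I)) = I + a + I*a + I*(3 + I))
U(z, F) = -2 (U(z, F) = -2 + 0 = -2)
C(v) = -2 - v
(0 + C(7))**2 = (0 + (-2 - 1*7))**2 = (0 + (-2 - 7))**2 = (0 - 9)**2 = (-9)**2 = 81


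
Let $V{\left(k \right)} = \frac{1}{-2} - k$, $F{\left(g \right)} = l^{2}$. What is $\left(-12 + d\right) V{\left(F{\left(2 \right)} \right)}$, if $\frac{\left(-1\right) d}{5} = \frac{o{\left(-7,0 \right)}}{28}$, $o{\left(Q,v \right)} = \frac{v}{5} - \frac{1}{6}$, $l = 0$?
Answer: $\frac{2011}{336} \approx 5.9851$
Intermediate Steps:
$o{\left(Q,v \right)} = - \frac{1}{6} + \frac{v}{5}$ ($o{\left(Q,v \right)} = v \frac{1}{5} - \frac{1}{6} = \frac{v}{5} - \frac{1}{6} = - \frac{1}{6} + \frac{v}{5}$)
$F{\left(g \right)} = 0$ ($F{\left(g \right)} = 0^{2} = 0$)
$V{\left(k \right)} = - \frac{1}{2} - k$
$d = \frac{5}{168}$ ($d = - 5 \frac{- \frac{1}{6} + \frac{1}{5} \cdot 0}{28} = - 5 \left(- \frac{1}{6} + 0\right) \frac{1}{28} = - 5 \left(\left(- \frac{1}{6}\right) \frac{1}{28}\right) = \left(-5\right) \left(- \frac{1}{168}\right) = \frac{5}{168} \approx 0.029762$)
$\left(-12 + d\right) V{\left(F{\left(2 \right)} \right)} = \left(-12 + \frac{5}{168}\right) \left(- \frac{1}{2} - 0\right) = - \frac{2011 \left(- \frac{1}{2} + 0\right)}{168} = \left(- \frac{2011}{168}\right) \left(- \frac{1}{2}\right) = \frac{2011}{336}$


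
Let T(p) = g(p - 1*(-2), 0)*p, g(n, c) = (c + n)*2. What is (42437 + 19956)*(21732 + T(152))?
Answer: 4276915364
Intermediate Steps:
g(n, c) = 2*c + 2*n
T(p) = p*(4 + 2*p) (T(p) = (2*0 + 2*(p - 1*(-2)))*p = (0 + 2*(p + 2))*p = (0 + 2*(2 + p))*p = (0 + (4 + 2*p))*p = (4 + 2*p)*p = p*(4 + 2*p))
(42437 + 19956)*(21732 + T(152)) = (42437 + 19956)*(21732 + 2*152*(2 + 152)) = 62393*(21732 + 2*152*154) = 62393*(21732 + 46816) = 62393*68548 = 4276915364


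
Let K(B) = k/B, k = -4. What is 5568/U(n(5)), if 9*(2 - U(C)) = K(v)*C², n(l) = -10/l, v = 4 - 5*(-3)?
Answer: 476064/179 ≈ 2659.6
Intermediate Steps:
v = 19 (v = 4 + 15 = 19)
K(B) = -4/B
U(C) = 2 + 4*C²/171 (U(C) = 2 - (-4/19)*C²/9 = 2 - (-4*1/19)*C²/9 = 2 - (-4)*C²/171 = 2 + 4*C²/171)
5568/U(n(5)) = 5568/(2 + 4*(-10/5)²/171) = 5568/(2 + 4*(-10*⅕)²/171) = 5568/(2 + (4/171)*(-2)²) = 5568/(2 + (4/171)*4) = 5568/(2 + 16/171) = 5568/(358/171) = 5568*(171/358) = 476064/179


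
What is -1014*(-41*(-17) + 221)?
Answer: -930852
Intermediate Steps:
-1014*(-41*(-17) + 221) = -1014*(697 + 221) = -1014*918 = -930852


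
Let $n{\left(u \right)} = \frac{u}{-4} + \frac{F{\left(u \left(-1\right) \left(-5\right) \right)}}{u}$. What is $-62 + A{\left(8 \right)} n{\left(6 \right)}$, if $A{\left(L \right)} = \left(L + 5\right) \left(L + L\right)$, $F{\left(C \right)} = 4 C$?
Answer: $3786$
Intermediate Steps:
$n{\left(u \right)} = 20 - \frac{u}{4}$ ($n{\left(u \right)} = \frac{u}{-4} + \frac{4 u \left(-1\right) \left(-5\right)}{u} = u \left(- \frac{1}{4}\right) + \frac{4 - u \left(-5\right)}{u} = - \frac{u}{4} + \frac{4 \cdot 5 u}{u} = - \frac{u}{4} + \frac{20 u}{u} = - \frac{u}{4} + 20 = 20 - \frac{u}{4}$)
$A{\left(L \right)} = 2 L \left(5 + L\right)$ ($A{\left(L \right)} = \left(5 + L\right) 2 L = 2 L \left(5 + L\right)$)
$-62 + A{\left(8 \right)} n{\left(6 \right)} = -62 + 2 \cdot 8 \left(5 + 8\right) \left(20 - \frac{3}{2}\right) = -62 + 2 \cdot 8 \cdot 13 \left(20 - \frac{3}{2}\right) = -62 + 208 \cdot \frac{37}{2} = -62 + 3848 = 3786$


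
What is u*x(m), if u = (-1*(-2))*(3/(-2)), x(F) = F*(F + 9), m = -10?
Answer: -30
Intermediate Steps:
x(F) = F*(9 + F)
u = -3 (u = 2*(3*(-1/2)) = 2*(-3/2) = -3)
u*x(m) = -(-30)*(9 - 10) = -(-30)*(-1) = -3*10 = -30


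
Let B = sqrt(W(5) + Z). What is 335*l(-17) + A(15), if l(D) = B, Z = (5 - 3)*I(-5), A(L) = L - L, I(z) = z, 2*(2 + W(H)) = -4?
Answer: 335*I*sqrt(14) ≈ 1253.5*I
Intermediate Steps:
W(H) = -4 (W(H) = -2 + (1/2)*(-4) = -2 - 2 = -4)
A(L) = 0
Z = -10 (Z = (5 - 3)*(-5) = 2*(-5) = -10)
B = I*sqrt(14) (B = sqrt(-4 - 10) = sqrt(-14) = I*sqrt(14) ≈ 3.7417*I)
l(D) = I*sqrt(14)
335*l(-17) + A(15) = 335*(I*sqrt(14)) + 0 = 335*I*sqrt(14) + 0 = 335*I*sqrt(14)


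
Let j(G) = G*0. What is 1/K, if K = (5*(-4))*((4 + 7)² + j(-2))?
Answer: -1/2420 ≈ -0.00041322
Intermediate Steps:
j(G) = 0
K = -2420 (K = (5*(-4))*((4 + 7)² + 0) = -20*(11² + 0) = -20*(121 + 0) = -20*121 = -2420)
1/K = 1/(-2420) = -1/2420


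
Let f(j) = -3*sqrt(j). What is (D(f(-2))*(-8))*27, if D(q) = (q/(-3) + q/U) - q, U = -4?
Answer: -1026*I*sqrt(2) ≈ -1451.0*I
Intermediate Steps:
D(q) = -19*q/12 (D(q) = (q/(-3) + q/(-4)) - q = (q*(-1/3) + q*(-1/4)) - q = (-q/3 - q/4) - q = -7*q/12 - q = -19*q/12)
(D(f(-2))*(-8))*27 = (-(-19)*sqrt(-2)/4*(-8))*27 = (-(-19)*I*sqrt(2)/4*(-8))*27 = ((19*I*sqrt(2)/4)*(-8))*27 = -38*I*sqrt(2)*27 = -1026*I*sqrt(2)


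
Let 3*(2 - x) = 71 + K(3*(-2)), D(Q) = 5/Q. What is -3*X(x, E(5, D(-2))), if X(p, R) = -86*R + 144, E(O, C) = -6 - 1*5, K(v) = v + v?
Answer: -3270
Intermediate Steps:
K(v) = 2*v
E(O, C) = -11 (E(O, C) = -6 - 5 = -11)
x = -53/3 (x = 2 - (71 + 2*(3*(-2)))/3 = 2 - (71 + 2*(-6))/3 = 2 - (71 - 12)/3 = 2 - ⅓*59 = 2 - 59/3 = -53/3 ≈ -17.667)
X(p, R) = 144 - 86*R
-3*X(x, E(5, D(-2))) = -3*(144 - 86*(-11)) = -3*(144 + 946) = -3*1090 = -3270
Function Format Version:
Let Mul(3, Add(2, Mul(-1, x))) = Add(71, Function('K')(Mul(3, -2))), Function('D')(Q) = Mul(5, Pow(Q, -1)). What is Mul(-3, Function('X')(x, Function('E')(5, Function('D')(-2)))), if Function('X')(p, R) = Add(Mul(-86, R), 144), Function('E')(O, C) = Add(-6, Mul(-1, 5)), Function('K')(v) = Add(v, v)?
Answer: -3270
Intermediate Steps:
Function('K')(v) = Mul(2, v)
Function('E')(O, C) = -11 (Function('E')(O, C) = Add(-6, -5) = -11)
x = Rational(-53, 3) (x = Add(2, Mul(Rational(-1, 3), Add(71, Mul(2, Mul(3, -2))))) = Add(2, Mul(Rational(-1, 3), Add(71, Mul(2, -6)))) = Add(2, Mul(Rational(-1, 3), Add(71, -12))) = Add(2, Mul(Rational(-1, 3), 59)) = Add(2, Rational(-59, 3)) = Rational(-53, 3) ≈ -17.667)
Function('X')(p, R) = Add(144, Mul(-86, R))
Mul(-3, Function('X')(x, Function('E')(5, Function('D')(-2)))) = Mul(-3, Add(144, Mul(-86, -11))) = Mul(-3, Add(144, 946)) = Mul(-3, 1090) = -3270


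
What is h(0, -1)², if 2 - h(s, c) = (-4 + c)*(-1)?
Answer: 9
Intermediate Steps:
h(s, c) = -2 + c (h(s, c) = 2 - (-4 + c)*(-1) = 2 - (4 - c) = 2 + (-4 + c) = -2 + c)
h(0, -1)² = (-2 - 1)² = (-3)² = 9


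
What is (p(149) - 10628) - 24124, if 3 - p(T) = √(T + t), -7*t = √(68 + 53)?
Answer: -34749 - 2*√1806/7 ≈ -34761.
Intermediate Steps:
t = -11/7 (t = -√(68 + 53)/7 = -√121/7 = -⅐*11 = -11/7 ≈ -1.5714)
p(T) = 3 - √(-11/7 + T) (p(T) = 3 - √(T - 11/7) = 3 - √(-11/7 + T))
(p(149) - 10628) - 24124 = ((3 - √(-77 + 49*149)/7) - 10628) - 24124 = ((3 - √(-77 + 7301)/7) - 10628) - 24124 = ((3 - 2*√1806/7) - 10628) - 24124 = (-10625 - 2*√1806/7) - 24124 = -34749 - 2*√1806/7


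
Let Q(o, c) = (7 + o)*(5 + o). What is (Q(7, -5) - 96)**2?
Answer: 5184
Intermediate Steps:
Q(o, c) = (5 + o)*(7 + o)
(Q(7, -5) - 96)**2 = ((35 + 7**2 + 12*7) - 96)**2 = ((35 + 49 + 84) - 96)**2 = (168 - 96)**2 = 72**2 = 5184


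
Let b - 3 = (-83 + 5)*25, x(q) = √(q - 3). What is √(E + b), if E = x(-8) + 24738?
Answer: √(22791 + I*√11) ≈ 150.97 + 0.011*I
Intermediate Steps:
x(q) = √(-3 + q)
b = -1947 (b = 3 + (-83 + 5)*25 = 3 - 78*25 = 3 - 1950 = -1947)
E = 24738 + I*√11 (E = √(-3 - 8) + 24738 = √(-11) + 24738 = I*√11 + 24738 = 24738 + I*√11 ≈ 24738.0 + 3.3166*I)
√(E + b) = √((24738 + I*√11) - 1947) = √(22791 + I*√11)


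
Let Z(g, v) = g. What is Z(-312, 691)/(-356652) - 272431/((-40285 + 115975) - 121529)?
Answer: 8098113565/1362380919 ≈ 5.9441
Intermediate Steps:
Z(-312, 691)/(-356652) - 272431/((-40285 + 115975) - 121529) = -312/(-356652) - 272431/((-40285 + 115975) - 121529) = -312*(-1/356652) - 272431/(75690 - 121529) = 26/29721 - 272431/(-45839) = 26/29721 - 272431*(-1/45839) = 26/29721 + 272431/45839 = 8098113565/1362380919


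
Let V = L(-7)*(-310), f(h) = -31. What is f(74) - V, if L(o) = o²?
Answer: 15159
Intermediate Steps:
V = -15190 (V = (-7)²*(-310) = 49*(-310) = -15190)
f(74) - V = -31 - 1*(-15190) = -31 + 15190 = 15159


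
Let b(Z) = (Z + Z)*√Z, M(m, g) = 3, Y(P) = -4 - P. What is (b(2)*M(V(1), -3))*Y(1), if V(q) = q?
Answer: -60*√2 ≈ -84.853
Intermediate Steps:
b(Z) = 2*Z^(3/2) (b(Z) = (2*Z)*√Z = 2*Z^(3/2))
(b(2)*M(V(1), -3))*Y(1) = ((2*2^(3/2))*3)*(-4 - 1*1) = ((2*(2*√2))*3)*(-4 - 1) = ((4*√2)*3)*(-5) = (12*√2)*(-5) = -60*√2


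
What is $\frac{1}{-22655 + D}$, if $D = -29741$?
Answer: $- \frac{1}{52396} \approx -1.9085 \cdot 10^{-5}$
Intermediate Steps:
$\frac{1}{-22655 + D} = \frac{1}{-22655 - 29741} = \frac{1}{-52396} = - \frac{1}{52396}$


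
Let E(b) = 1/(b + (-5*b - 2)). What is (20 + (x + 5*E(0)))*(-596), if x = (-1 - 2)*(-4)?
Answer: -17582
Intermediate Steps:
x = 12 (x = -3*(-4) = 12)
E(b) = 1/(-2 - 4*b) (E(b) = 1/(b + (-2 - 5*b)) = 1/(-2 - 4*b))
(20 + (x + 5*E(0)))*(-596) = (20 + (12 + 5*(-1/(2 + 4*0))))*(-596) = (20 + (12 + 5*(-1/(2 + 0))))*(-596) = (20 + (12 + 5*(-1/2)))*(-596) = (20 + (12 + 5*(-1*½)))*(-596) = (20 + (12 + 5*(-½)))*(-596) = (20 + (12 - 5/2))*(-596) = (20 + 19/2)*(-596) = (59/2)*(-596) = -17582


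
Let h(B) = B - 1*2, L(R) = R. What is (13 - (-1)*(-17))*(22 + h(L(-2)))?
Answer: -72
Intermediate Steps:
h(B) = -2 + B (h(B) = B - 2 = -2 + B)
(13 - (-1)*(-17))*(22 + h(L(-2))) = (13 - (-1)*(-17))*(22 + (-2 - 2)) = (13 - 1*17)*(22 - 4) = (13 - 17)*18 = -4*18 = -72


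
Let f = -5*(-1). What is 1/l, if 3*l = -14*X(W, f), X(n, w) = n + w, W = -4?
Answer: -3/14 ≈ -0.21429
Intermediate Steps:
f = 5
l = -14/3 (l = (-14*(-4 + 5))/3 = (-14*1)/3 = (1/3)*(-14) = -14/3 ≈ -4.6667)
1/l = 1/(-14/3) = -3/14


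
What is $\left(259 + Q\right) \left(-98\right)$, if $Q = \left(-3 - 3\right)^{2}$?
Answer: $-28910$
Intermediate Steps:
$Q = 36$ ($Q = \left(-6\right)^{2} = 36$)
$\left(259 + Q\right) \left(-98\right) = \left(259 + 36\right) \left(-98\right) = 295 \left(-98\right) = -28910$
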